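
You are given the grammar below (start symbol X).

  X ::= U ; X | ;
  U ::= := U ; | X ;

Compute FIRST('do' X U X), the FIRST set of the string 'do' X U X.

{ 'do' }

'do' is a terminal; add {'do'} and stop.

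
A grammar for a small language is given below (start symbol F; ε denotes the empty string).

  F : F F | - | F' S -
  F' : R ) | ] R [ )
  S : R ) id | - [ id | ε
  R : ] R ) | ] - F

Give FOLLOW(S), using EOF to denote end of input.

In F : F' S -: add FIRST(-) = { - }.
Union: FOLLOW(S) = { - }.

{ - }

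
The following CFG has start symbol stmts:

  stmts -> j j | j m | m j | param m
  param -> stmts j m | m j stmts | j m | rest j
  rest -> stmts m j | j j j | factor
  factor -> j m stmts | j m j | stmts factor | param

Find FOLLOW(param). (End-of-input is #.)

In stmts -> param m: add FIRST(m) = { m }.
In factor -> param: param is at the end, add FOLLOW(factor) = { j }.
Union: FOLLOW(param) = { j, m }.

{ j, m }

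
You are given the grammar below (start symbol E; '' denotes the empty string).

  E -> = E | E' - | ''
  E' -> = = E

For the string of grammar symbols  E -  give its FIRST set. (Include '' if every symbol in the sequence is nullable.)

{ -, = }

Add FIRST(E)\{''} = { = }; E is nullable, continue.
- is a terminal; add {-} and stop.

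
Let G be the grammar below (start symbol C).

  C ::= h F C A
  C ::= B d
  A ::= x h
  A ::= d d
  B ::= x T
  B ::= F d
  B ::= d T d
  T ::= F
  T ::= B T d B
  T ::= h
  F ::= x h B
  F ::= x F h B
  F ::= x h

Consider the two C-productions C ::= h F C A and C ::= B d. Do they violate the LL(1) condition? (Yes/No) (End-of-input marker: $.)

No

FIRST(h F C A) = { h } and FIRST(B d) = { d, x }.
The FIRST sets are disjoint and neither alternative is nullable — no conflict.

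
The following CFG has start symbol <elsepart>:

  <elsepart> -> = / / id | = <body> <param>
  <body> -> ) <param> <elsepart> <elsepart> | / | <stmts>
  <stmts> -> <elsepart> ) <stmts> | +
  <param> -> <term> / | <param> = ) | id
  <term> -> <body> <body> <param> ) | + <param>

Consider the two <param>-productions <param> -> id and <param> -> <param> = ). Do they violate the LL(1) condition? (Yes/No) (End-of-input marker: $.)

Yes

FIRST(id) = { id } and FIRST(<param> = )) = { ), +, /, =, id }.
Both contain id, so the two alternatives are not disjoint — LL(1) conflict.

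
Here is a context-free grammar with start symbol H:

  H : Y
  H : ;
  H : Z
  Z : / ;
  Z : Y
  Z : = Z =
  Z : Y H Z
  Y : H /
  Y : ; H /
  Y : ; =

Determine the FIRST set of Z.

Z : / ; contributes {/}.
From Z : Y: add FIRST(Y) = { /, ;, = }.
Z : = Z = contributes {=}.
From Z : Y H Z: add FIRST(Y) = { /, ;, = }.
Union: FIRST(Z) = { /, ;, = }.

{ /, ;, = }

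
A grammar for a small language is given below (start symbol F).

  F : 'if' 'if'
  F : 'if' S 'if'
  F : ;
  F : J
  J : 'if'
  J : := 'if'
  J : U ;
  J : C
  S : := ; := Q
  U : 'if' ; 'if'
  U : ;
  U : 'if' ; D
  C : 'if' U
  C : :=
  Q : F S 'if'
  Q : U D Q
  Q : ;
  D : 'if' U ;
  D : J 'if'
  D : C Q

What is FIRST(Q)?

From Q : F S 'if': add FIRST(F) = { 'if', :=, ; }.
From Q : U D Q: add FIRST(U) = { 'if', ; }.
Q : ; contributes {;}.
Union: FIRST(Q) = { 'if', :=, ; }.

{ 'if', :=, ; }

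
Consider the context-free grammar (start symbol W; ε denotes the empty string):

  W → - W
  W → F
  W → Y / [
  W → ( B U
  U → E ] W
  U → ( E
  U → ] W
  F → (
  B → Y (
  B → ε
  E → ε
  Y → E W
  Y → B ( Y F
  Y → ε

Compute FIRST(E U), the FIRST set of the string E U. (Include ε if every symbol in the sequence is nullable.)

{ (, ] }

Add FIRST(E)\{ε} = {  }; E is nullable, continue.
Add FIRST(U) = { (, ] }; U is not nullable, stop.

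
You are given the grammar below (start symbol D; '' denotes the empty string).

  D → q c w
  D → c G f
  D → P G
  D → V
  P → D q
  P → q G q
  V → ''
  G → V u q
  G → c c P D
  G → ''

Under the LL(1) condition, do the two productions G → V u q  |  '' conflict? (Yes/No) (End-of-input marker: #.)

No

FIRST(V u q) = { u } and FIRST('') = { '' }.
The second is nullable but FOLLOW(G) = { #, f, q } is disjoint from FIRST of the first.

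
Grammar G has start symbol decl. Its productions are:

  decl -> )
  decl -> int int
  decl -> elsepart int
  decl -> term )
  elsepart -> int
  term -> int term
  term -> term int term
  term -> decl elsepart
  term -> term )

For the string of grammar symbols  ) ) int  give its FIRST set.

) is a terminal; add {)} and stop.

{ ) }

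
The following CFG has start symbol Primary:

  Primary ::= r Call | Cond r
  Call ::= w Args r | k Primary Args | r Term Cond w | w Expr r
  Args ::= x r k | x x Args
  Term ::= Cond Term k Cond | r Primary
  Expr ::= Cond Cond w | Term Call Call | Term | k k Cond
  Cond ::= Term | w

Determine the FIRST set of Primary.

Primary ::= r Call contributes {r}.
From Primary ::= Cond r: add FIRST(Cond) = { r, w }.
Union: FIRST(Primary) = { r, w }.

{ r, w }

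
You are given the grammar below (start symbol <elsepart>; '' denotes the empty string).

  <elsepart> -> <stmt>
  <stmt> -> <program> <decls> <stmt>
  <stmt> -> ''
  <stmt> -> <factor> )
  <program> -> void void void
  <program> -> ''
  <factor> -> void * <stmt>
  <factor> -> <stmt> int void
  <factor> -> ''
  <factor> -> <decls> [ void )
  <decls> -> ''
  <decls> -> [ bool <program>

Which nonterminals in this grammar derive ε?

{ <decls>, <elsepart>, <factor>, <program>, <stmt> }

Directly nullable (have an ''-production): <stmt>, <program>, <factor>, <decls>.
<elsepart> -> <stmt> with every symbol nullable, so <elsepart> is nullable.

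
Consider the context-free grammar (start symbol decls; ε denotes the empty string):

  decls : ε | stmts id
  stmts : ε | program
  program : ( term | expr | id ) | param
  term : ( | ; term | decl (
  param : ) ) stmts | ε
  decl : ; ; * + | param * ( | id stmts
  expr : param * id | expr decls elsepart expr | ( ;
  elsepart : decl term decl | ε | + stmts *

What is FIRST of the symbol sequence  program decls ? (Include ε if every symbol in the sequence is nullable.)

{ (, ), *, id, ε }

Add FIRST(program)\{ε} = { (, ), *, id }; program is nullable, continue.
Add FIRST(decls)\{ε} = { (, ), *, id }; decls is nullable, continue.
Every symbol is nullable, so include ε.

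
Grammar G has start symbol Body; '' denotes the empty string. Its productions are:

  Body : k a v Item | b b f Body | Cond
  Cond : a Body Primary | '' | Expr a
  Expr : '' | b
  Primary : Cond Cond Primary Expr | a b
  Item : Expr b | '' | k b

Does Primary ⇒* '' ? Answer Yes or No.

Nullable nonterminals: Body, Cond, Expr, Item.
No production of Primary has an RHS whose symbols are all nullable, so Primary is not nullable.

No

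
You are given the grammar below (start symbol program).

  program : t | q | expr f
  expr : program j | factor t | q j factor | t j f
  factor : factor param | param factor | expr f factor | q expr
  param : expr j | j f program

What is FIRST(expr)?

From expr : program j: add FIRST(program) = { j, q, t }.
From expr : factor t: add FIRST(factor) = { j, q, t }.
expr : q j factor contributes {q}.
expr : t j f contributes {t}.
Union: FIRST(expr) = { j, q, t }.

{ j, q, t }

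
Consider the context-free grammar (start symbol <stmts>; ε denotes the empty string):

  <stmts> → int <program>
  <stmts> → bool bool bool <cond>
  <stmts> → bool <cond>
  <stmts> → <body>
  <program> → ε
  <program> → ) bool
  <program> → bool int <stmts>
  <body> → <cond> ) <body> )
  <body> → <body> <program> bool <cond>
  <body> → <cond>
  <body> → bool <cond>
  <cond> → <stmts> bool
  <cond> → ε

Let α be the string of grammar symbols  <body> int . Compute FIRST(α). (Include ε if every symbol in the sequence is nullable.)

{ ), bool, int }

Add FIRST(<body>)\{ε} = { ), bool, int }; <body> is nullable, continue.
int is a terminal; add {int} and stop.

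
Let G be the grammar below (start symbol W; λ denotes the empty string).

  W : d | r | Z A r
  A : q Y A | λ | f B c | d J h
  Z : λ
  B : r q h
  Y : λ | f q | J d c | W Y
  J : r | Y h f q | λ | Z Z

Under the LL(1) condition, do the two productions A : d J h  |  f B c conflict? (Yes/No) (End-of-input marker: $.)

No

FIRST(d J h) = { d } and FIRST(f B c) = { f }.
The FIRST sets are disjoint and neither alternative is nullable — no conflict.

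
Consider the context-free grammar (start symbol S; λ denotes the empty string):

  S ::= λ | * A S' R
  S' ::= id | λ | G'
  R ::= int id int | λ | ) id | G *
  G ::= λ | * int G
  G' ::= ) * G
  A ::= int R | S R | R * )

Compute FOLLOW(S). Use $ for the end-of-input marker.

{ $, ), *, id, int }

S is the start symbol, so $ ∈ FOLLOW(S).
In A ::= S R: add FIRST(R)\{λ} = { ), *, int }.
  Since R is nullable, also add FOLLOW(A) = { $, ), *, id, int }.
Union: FOLLOW(S) = { $, ), *, id, int }.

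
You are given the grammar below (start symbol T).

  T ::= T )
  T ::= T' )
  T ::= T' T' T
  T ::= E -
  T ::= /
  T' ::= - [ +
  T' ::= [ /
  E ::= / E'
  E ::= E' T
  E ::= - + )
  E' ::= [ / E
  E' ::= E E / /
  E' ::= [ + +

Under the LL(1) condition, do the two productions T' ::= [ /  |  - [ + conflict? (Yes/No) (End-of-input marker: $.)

No

FIRST([ /) = { [ } and FIRST(- [ +) = { - }.
The FIRST sets are disjoint and neither alternative is nullable — no conflict.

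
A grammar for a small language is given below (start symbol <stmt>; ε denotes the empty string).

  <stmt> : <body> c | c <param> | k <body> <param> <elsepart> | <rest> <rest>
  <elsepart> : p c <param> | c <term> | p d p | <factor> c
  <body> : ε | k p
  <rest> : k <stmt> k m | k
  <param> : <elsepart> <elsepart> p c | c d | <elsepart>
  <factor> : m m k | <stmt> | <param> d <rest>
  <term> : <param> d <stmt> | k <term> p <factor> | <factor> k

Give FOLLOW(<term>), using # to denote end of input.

In <elsepart> : c <term>: <term> is at the end, add FOLLOW(<elsepart>) = { #, c, d, k, m, p }.
In <term> : k <term> p <factor>: add FIRST(p <factor>) = { p }.
Union: FOLLOW(<term>) = { #, c, d, k, m, p }.

{ #, c, d, k, m, p }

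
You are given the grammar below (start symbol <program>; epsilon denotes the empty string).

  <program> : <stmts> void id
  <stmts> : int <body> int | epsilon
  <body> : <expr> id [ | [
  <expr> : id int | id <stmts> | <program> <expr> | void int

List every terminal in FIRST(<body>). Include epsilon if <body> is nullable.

From <body> : <expr> id [: add FIRST(<expr>) = { id, int, void }.
<body> : [ contributes {[}.
Union: FIRST(<body>) = { [, id, int, void }.

{ [, id, int, void }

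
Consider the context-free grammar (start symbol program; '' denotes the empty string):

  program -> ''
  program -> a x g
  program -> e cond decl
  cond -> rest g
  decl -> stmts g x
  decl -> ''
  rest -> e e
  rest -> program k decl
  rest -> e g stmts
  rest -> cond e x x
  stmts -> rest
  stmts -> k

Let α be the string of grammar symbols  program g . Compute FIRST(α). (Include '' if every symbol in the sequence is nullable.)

Add FIRST(program)\{''} = { a, e }; program is nullable, continue.
g is a terminal; add {g} and stop.

{ a, e, g }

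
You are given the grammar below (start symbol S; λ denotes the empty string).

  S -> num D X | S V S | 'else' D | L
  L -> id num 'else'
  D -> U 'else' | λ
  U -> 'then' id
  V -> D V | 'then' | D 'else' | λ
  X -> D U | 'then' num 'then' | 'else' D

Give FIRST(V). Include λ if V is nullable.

{ 'else', 'then', λ }

From V -> D V: D, V nullable, take FIRST(D) ∪ FIRST(V) = { 'else', 'then' }; also λ since the whole RHS is nullable.
V -> 'then' contributes {'then'}.
From V -> D 'else': D nullable, take FIRST(D) ∪ {'else'} = { 'else', 'then' }.
V -> λ contributes λ.
Union: FIRST(V) = { 'else', 'then', λ }.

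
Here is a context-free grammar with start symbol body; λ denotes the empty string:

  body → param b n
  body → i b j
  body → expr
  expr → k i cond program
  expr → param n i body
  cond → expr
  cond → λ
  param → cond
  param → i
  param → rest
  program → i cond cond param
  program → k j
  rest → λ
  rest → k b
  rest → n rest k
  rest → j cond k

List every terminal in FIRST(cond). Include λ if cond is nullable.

From cond → expr: add FIRST(expr) = { i, j, k, n }.
cond → λ contributes λ.
Union: FIRST(cond) = { i, j, k, n, λ }.

{ i, j, k, n, λ }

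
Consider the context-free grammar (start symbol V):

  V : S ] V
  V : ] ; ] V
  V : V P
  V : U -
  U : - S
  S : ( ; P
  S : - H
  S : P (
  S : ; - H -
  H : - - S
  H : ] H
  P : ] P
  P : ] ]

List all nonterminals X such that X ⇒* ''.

No nonterminal has an empty production or an RHS whose symbols are all nullable.

{ } (none)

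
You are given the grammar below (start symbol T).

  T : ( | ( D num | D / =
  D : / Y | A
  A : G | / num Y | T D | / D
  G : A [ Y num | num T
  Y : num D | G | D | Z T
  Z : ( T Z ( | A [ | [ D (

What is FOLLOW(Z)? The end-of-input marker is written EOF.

In Y : Z T: add FIRST(T) = { (, /, num }.
In Z : ( T Z (: add FIRST(() = { ( }.
Union: FOLLOW(Z) = { (, /, num }.

{ (, /, num }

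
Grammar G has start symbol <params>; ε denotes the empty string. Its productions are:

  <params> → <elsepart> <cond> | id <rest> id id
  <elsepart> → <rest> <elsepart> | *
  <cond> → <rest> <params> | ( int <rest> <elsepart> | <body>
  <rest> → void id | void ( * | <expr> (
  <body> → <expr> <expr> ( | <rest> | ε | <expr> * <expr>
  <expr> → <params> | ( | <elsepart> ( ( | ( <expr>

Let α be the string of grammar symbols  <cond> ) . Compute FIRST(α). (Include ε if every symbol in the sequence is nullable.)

{ (, ), *, id, void }

Add FIRST(<cond>)\{ε} = { (, *, id, void }; <cond> is nullable, continue.
) is a terminal; add {)} and stop.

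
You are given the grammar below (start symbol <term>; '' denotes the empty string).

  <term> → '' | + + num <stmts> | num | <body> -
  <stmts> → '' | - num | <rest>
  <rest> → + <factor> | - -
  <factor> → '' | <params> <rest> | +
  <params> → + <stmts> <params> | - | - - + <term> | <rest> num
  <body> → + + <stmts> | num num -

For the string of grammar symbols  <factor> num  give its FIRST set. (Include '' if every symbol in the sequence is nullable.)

Add FIRST(<factor>)\{''} = { +, - }; <factor> is nullable, continue.
num is a terminal; add {num} and stop.

{ +, -, num }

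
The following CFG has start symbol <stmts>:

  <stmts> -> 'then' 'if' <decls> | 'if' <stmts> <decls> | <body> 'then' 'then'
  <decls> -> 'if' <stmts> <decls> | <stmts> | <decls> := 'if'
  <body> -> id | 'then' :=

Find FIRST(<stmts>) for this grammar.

{ 'if', 'then', id }

<stmts> -> 'then' 'if' <decls> contributes {'then'}.
<stmts> -> 'if' <stmts> <decls> contributes {'if'}.
From <stmts> -> <body> 'then' 'then': add FIRST(<body>) = { 'then', id }.
Union: FIRST(<stmts>) = { 'if', 'then', id }.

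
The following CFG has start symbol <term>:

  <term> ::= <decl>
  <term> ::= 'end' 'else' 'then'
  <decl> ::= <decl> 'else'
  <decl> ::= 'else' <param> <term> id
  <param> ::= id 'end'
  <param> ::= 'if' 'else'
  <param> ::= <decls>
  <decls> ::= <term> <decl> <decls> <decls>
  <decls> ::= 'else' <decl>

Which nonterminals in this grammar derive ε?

{ } (none)

No nonterminal has an empty production or an RHS whose symbols are all nullable.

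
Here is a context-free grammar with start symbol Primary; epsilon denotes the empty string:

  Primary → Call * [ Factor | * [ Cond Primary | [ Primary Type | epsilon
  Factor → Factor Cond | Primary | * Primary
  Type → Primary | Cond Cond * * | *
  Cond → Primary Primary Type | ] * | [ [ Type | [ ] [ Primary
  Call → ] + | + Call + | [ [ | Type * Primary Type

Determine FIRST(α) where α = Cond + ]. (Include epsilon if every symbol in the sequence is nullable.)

{ *, +, [, ] }

Add FIRST(Cond)\{epsilon} = { *, +, [, ] }; Cond is nullable, continue.
+ is a terminal; add {+} and stop.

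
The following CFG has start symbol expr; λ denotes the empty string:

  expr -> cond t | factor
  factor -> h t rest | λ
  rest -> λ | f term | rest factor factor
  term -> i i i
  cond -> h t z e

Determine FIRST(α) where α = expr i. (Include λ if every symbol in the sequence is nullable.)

{ h, i }

Add FIRST(expr)\{λ} = { h }; expr is nullable, continue.
i is a terminal; add {i} and stop.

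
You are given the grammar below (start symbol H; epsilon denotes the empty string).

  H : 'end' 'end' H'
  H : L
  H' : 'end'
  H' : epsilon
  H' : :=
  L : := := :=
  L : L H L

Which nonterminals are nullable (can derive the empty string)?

Directly nullable (have an epsilon-production): H'.
No other nonterminal has a production whose RHS symbols are all nullable.

{ H' }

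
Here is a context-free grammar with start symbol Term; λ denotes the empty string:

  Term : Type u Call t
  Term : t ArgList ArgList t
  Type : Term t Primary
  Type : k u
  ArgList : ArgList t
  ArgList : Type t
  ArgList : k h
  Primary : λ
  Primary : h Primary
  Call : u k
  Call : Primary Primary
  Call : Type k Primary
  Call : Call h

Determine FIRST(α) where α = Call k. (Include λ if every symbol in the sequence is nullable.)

{ h, k, t, u }

Add FIRST(Call)\{λ} = { h, k, t, u }; Call is nullable, continue.
k is a terminal; add {k} and stop.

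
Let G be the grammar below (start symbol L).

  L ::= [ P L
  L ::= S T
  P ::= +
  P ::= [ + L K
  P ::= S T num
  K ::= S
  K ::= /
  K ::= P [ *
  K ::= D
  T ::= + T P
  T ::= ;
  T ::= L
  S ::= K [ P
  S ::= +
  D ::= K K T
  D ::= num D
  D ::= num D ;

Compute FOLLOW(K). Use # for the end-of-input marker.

{ #, +, /, ;, [, num }

In P ::= [ + L K: K is at the end, add FOLLOW(P) = { #, +, /, ;, [, num }.
In S ::= K [ P: add FIRST([ P) = { [ }.
In D ::= K K T: add FIRST(K T) = { +, /, [, num }.
In D ::= K K T: add FIRST(T) = { +, /, ;, [, num }.
Union: FOLLOW(K) = { #, +, /, ;, [, num }.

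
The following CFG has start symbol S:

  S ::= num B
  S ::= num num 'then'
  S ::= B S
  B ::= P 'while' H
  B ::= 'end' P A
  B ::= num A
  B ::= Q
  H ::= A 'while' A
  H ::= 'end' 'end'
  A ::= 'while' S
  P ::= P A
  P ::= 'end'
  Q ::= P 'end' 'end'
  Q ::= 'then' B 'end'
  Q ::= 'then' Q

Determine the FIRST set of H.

{ 'end', 'while' }

From H ::= A 'while' A: add FIRST(A) = { 'while' }.
H ::= 'end' 'end' contributes {'end'}.
Union: FIRST(H) = { 'end', 'while' }.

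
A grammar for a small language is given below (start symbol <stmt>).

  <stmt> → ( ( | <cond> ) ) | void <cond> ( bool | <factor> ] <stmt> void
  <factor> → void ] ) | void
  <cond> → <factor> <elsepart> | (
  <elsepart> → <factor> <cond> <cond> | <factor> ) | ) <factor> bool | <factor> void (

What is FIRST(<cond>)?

{ (, void }

From <cond> → <factor> <elsepart>: add FIRST(<factor>) = { void }.
<cond> → ( contributes {(}.
Union: FIRST(<cond>) = { (, void }.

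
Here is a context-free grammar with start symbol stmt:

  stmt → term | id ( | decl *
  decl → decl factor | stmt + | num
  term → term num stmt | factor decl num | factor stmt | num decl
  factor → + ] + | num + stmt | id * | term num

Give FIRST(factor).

factor → + ] + contributes {+}.
factor → num + stmt contributes {num}.
factor → id * contributes {id}.
From factor → term num: add FIRST(term) = { +, id, num }.
Union: FIRST(factor) = { +, id, num }.

{ +, id, num }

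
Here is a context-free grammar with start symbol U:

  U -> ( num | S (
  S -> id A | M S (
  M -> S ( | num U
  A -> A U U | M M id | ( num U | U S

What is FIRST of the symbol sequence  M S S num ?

{ id, num }

Add FIRST(M) = { id, num }; M is not nullable, stop.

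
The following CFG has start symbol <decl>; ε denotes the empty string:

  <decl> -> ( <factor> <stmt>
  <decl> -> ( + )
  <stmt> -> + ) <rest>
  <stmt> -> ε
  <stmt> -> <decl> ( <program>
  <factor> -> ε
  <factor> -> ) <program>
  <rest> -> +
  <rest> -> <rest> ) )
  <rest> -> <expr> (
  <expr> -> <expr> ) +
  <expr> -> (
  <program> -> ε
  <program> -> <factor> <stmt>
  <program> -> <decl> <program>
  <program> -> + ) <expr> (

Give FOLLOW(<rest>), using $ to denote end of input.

{ $, (, ), + }

In <stmt> -> + ) <rest>: <rest> is at the end, add FOLLOW(<stmt>) = { $, (, ), + }.
In <rest> -> <rest> ) ): add FIRST() )) = { ) }.
Union: FOLLOW(<rest>) = { $, (, ), + }.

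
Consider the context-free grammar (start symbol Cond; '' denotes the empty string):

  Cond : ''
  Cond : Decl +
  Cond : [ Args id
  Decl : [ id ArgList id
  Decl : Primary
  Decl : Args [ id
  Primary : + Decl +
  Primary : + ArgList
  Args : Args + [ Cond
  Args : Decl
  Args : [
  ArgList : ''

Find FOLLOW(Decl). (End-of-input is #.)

{ +, [, id }

In Cond : Decl +: add FIRST(+) = { + }.
In Primary : + Decl +: add FIRST(+) = { + }.
In Args : Decl: Decl is at the end, add FOLLOW(Args) = { +, [, id }.
Union: FOLLOW(Decl) = { +, [, id }.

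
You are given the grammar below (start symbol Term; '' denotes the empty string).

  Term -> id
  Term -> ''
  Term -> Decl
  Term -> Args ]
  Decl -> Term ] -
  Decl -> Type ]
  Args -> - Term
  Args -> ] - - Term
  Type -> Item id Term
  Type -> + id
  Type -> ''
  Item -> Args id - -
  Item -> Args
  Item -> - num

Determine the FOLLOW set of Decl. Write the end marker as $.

In Term -> Decl: Decl is at the end, add FOLLOW(Term) = { $, ], id }.
Union: FOLLOW(Decl) = { $, ], id }.

{ $, ], id }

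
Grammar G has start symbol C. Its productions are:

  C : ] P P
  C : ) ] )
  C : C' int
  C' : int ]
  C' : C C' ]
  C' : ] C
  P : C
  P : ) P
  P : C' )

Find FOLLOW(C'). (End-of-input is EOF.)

{ ), ], int }

In C : C' int: add FIRST(int) = { int }.
In C' : C C' ]: add FIRST(]) = { ] }.
In P : C' ): add FIRST()) = { ) }.
Union: FOLLOW(C') = { ), ], int }.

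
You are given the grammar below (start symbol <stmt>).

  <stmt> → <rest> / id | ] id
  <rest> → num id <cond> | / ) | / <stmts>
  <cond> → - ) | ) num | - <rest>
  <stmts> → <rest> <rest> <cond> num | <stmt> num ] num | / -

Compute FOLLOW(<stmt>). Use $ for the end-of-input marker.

{ $, num }

<stmt> is the start symbol, so $ ∈ FOLLOW(<stmt>).
In <stmts> → <stmt> num ] num: add FIRST(num ] num) = { num }.
Union: FOLLOW(<stmt>) = { $, num }.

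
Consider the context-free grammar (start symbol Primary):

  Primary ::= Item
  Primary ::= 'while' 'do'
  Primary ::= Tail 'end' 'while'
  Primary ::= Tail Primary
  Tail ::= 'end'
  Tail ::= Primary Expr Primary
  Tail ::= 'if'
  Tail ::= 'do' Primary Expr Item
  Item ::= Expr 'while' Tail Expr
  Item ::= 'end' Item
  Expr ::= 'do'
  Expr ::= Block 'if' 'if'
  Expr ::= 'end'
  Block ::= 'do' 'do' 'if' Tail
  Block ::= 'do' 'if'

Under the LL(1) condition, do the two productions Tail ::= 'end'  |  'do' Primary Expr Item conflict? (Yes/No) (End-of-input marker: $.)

FIRST('end') = { 'end' } and FIRST('do' Primary Expr Item) = { 'do' }.
The FIRST sets are disjoint and neither alternative is nullable — no conflict.

No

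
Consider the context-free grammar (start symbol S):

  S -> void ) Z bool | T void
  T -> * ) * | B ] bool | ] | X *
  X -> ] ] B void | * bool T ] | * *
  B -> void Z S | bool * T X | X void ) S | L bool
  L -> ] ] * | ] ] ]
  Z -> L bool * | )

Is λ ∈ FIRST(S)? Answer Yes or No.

No

No nonterminal in this grammar is nullable.
No production of S has an RHS whose symbols are all nullable, so S is not nullable.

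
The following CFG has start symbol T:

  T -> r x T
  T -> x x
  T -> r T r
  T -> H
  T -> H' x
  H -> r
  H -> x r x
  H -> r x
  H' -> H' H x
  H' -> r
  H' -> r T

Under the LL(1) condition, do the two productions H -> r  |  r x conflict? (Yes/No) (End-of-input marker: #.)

Yes

FIRST(r) = { r } and FIRST(r x) = { r }.
Both contain r, so the two alternatives are not disjoint — LL(1) conflict.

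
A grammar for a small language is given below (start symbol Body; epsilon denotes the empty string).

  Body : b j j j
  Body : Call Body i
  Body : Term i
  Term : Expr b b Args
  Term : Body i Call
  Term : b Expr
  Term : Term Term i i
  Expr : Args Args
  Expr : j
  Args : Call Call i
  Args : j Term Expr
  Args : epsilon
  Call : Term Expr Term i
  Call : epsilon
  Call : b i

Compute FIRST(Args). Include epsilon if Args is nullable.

{ b, i, j, epsilon }

From Args : Call Call i: Call, Call nullable, take FIRST(Call) ∪ FIRST(Call) ∪ {i} = { b, i, j }.
Args : j Term Expr contributes {j}.
Args : epsilon contributes epsilon.
Union: FIRST(Args) = { b, i, j, epsilon }.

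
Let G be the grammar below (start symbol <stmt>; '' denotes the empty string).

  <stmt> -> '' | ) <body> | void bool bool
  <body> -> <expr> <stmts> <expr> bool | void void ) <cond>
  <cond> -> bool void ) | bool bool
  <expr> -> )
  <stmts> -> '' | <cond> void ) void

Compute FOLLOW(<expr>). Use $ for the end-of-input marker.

In <body> -> <expr> <stmts> <expr> bool: add FIRST(<stmts> <expr> bool) = { ), bool }.
In <body> -> <expr> <stmts> <expr> bool: add FIRST(bool) = { bool }.
Union: FOLLOW(<expr>) = { ), bool }.

{ ), bool }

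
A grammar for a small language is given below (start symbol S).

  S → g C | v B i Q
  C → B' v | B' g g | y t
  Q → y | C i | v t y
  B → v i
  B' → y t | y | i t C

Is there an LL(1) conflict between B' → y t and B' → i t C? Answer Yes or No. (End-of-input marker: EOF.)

No

FIRST(y t) = { y } and FIRST(i t C) = { i }.
The FIRST sets are disjoint and neither alternative is nullable — no conflict.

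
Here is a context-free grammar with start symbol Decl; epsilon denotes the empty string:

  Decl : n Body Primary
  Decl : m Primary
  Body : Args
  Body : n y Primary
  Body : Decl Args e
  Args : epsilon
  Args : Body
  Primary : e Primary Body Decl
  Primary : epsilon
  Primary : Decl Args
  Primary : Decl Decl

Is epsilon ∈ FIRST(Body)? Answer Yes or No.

Yes

Body : Args and each of Args is nullable, so Body ⇒* epsilon.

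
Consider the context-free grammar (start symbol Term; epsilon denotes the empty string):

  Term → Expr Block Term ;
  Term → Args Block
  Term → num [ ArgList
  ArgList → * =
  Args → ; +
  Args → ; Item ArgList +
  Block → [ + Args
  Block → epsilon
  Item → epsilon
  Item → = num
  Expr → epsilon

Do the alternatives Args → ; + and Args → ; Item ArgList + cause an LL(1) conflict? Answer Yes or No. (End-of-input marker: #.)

Yes

FIRST(; +) = { ; } and FIRST(; Item ArgList +) = { ; }.
Both contain ;, so the two alternatives are not disjoint — LL(1) conflict.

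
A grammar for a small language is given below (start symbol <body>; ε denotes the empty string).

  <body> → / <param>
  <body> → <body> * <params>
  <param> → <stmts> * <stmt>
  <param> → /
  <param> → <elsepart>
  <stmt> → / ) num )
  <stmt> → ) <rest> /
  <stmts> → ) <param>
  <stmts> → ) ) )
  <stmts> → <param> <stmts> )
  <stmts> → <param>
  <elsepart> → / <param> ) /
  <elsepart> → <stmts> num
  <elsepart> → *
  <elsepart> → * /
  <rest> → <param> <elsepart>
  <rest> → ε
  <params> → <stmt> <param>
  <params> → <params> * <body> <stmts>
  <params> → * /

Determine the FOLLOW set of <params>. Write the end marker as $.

{ $, ), *, / }

In <body> → <body> * <params>: <params> is at the end, add FOLLOW(<body>) = { $, ), *, / }.
In <params> → <params> * <body> <stmts>: add FIRST(* <body> <stmts>) = { * }.
Union: FOLLOW(<params>) = { $, ), *, / }.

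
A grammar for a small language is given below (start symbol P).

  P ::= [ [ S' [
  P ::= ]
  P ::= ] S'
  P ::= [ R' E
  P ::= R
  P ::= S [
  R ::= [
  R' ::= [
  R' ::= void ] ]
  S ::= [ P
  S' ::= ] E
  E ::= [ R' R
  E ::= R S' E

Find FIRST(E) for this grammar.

E ::= [ R' R contributes {[}.
From E ::= R S' E: add FIRST(R) = { [ }.
Union: FIRST(E) = { [ }.

{ [ }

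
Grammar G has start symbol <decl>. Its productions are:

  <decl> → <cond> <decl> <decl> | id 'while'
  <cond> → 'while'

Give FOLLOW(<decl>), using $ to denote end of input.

{ $, 'while', id }

<decl> is the start symbol, so $ ∈ FOLLOW(<decl>).
In <decl> → <cond> <decl> <decl>: add FIRST(<decl>) = { 'while', id }.
In <decl> → <cond> <decl> <decl>: <decl> is at the end, add FOLLOW(<decl>) = { $, 'while', id }.
Union: FOLLOW(<decl>) = { $, 'while', id }.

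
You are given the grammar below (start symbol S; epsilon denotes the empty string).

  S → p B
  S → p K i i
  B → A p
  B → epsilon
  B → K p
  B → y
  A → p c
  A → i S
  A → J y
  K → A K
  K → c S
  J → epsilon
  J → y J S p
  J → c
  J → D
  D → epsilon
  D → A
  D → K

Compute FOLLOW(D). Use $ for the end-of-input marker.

In J → D: D is at the end, add FOLLOW(J) = { p, y }.
Union: FOLLOW(D) = { p, y }.

{ p, y }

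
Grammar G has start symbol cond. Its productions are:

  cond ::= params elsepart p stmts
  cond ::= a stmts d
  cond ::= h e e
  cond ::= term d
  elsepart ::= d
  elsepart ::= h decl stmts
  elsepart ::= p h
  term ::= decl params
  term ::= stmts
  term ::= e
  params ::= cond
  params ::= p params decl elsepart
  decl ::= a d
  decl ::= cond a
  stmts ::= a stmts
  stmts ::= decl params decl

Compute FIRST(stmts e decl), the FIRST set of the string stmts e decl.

{ a, e, h, p }

Add FIRST(stmts) = { a, e, h, p }; stmts is not nullable, stop.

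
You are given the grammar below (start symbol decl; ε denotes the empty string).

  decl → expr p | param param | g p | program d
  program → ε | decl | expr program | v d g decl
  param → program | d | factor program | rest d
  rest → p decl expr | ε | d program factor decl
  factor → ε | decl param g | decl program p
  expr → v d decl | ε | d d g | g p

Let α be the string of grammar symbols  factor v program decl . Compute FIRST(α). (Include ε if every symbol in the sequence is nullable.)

{ d, g, p, v }

Add FIRST(factor)\{ε} = { d, g, p, v }; factor is nullable, continue.
v is a terminal; add {v} and stop.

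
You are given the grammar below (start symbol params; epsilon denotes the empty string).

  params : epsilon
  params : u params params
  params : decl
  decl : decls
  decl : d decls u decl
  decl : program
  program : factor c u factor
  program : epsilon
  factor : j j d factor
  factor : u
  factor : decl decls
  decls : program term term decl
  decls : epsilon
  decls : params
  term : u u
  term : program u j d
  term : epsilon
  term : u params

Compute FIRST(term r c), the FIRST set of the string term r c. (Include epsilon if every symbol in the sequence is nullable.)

Add FIRST(term)\{epsilon} = { c, d, j, u }; term is nullable, continue.
r is a terminal; add {r} and stop.

{ c, d, j, r, u }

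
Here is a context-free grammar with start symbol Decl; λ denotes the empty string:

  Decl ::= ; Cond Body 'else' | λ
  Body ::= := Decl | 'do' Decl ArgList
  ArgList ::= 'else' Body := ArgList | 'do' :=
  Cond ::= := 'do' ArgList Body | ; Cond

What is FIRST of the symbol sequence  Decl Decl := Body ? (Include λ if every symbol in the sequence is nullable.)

Add FIRST(Decl)\{λ} = { ; }; Decl is nullable, continue.
Add FIRST(Decl)\{λ} = { ; }; Decl is nullable, continue.
:= is a terminal; add {:=} and stop.

{ :=, ; }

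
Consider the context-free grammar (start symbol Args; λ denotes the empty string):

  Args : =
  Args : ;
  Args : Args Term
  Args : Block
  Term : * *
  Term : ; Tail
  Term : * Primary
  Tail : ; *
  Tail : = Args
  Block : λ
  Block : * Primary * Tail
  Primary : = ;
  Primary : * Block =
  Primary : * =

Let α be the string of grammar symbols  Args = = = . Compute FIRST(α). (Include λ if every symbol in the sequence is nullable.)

{ *, ;, = }

Add FIRST(Args)\{λ} = { *, ;, = }; Args is nullable, continue.
= is a terminal; add {=} and stop.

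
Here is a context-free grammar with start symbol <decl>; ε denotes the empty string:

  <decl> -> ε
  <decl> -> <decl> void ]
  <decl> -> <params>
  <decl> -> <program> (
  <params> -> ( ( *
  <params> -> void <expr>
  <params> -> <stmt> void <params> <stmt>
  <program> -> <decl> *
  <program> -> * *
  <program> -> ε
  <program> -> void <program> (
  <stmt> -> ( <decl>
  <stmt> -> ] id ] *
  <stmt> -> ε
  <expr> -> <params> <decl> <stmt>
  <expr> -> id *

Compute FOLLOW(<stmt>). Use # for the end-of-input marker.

{ #, (, *, ], void }

In <params> -> <stmt> void <params> <stmt>: add FIRST(void <params> <stmt>) = { void }.
In <params> -> <stmt> void <params> <stmt>: <stmt> is at the end, add FOLLOW(<params>) = { #, (, *, ], void }.
In <expr> -> <params> <decl> <stmt>: <stmt> is at the end, add FOLLOW(<expr>) = { #, (, *, ], void }.
Union: FOLLOW(<stmt>) = { #, (, *, ], void }.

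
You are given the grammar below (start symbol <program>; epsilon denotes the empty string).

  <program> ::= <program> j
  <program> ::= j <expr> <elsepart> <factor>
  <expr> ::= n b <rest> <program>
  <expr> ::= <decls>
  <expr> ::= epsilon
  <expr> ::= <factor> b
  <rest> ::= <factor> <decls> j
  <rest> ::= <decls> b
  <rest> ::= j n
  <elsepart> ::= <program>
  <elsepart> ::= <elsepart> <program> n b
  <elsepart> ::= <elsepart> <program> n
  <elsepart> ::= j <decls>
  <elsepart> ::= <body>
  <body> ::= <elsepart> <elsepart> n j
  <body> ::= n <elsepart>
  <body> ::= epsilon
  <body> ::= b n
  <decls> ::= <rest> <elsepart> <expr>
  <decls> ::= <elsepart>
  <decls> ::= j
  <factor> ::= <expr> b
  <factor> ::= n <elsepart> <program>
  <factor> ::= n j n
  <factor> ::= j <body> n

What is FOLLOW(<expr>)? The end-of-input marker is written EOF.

{ b, j, n }

In <program> ::= j <expr> <elsepart> <factor>: add FIRST(<elsepart> <factor>) = { b, j, n }.
In <decls> ::= <rest> <elsepart> <expr>: <expr> is at the end, add FOLLOW(<decls>) = { b, j, n }.
In <factor> ::= <expr> b: add FIRST(b) = { b }.
Union: FOLLOW(<expr>) = { b, j, n }.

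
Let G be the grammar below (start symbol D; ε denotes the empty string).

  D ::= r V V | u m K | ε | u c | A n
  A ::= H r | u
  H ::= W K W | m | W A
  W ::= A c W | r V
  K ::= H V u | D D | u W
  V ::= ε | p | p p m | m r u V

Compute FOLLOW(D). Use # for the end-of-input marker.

D is the start symbol, so # ∈ FOLLOW(D).
In K ::= D D: add FIRST(D)\{ε} = { m, r, u }.
  Since D is nullable, also add FOLLOW(K) = { #, m, r, u }.
In K ::= D D: D is at the end, add FOLLOW(K) = { #, m, r, u }.
Union: FOLLOW(D) = { #, m, r, u }.

{ #, m, r, u }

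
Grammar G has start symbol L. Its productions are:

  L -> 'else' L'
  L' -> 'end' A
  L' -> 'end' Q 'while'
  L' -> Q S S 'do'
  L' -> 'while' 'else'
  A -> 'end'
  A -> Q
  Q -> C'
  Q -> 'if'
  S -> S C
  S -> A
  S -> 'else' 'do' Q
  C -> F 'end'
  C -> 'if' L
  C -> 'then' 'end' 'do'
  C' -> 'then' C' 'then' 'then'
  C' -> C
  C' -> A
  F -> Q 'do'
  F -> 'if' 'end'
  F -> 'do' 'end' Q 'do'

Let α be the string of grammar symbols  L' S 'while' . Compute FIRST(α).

{ 'do', 'end', 'if', 'then', 'while' }

Add FIRST(L') = { 'do', 'end', 'if', 'then', 'while' }; L' is not nullable, stop.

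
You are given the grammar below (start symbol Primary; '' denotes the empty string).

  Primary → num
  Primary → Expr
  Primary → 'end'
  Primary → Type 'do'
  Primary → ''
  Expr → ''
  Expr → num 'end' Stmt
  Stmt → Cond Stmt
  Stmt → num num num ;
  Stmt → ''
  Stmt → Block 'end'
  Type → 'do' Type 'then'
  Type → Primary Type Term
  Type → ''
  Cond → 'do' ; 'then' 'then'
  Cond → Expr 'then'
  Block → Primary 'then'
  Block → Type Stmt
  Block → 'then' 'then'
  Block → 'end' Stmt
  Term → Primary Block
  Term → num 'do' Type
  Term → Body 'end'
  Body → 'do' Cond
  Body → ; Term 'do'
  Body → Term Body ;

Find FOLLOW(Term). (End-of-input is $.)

{ 'do', 'end', 'then', ;, num }

In Type → Primary Type Term: Term is at the end, add FOLLOW(Type) = { 'do', 'end', 'then', ;, num }.
In Body → ; Term 'do': add FIRST('do') = { 'do' }.
In Body → Term Body ;: add FIRST(Body ;) = { 'do', 'end', 'then', ;, num }.
Union: FOLLOW(Term) = { 'do', 'end', 'then', ;, num }.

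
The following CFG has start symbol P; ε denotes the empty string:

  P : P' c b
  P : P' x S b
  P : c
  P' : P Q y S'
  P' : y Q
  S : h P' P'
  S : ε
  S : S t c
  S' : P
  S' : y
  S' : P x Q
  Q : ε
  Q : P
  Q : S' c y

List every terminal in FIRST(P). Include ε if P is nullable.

From P : P' c b: add FIRST(P') = { c, y }.
From P : P' x S b: add FIRST(P') = { c, y }.
P : c contributes {c}.
Union: FIRST(P) = { c, y }.

{ c, y }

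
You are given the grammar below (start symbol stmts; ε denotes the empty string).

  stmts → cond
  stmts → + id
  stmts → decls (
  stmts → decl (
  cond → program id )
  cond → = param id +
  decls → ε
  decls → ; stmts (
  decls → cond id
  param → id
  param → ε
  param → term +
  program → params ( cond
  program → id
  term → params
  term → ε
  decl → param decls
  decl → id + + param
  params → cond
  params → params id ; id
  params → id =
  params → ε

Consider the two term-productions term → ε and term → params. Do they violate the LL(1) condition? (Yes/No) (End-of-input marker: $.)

FIRST(ε) = { ε } and FIRST(params) = { (, =, id, ε }.
Both alternatives are nullable, violating the LL(1) condition.

Yes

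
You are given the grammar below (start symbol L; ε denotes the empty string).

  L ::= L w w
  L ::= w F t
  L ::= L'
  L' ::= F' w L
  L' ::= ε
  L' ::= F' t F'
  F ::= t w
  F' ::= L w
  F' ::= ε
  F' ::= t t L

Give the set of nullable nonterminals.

Directly nullable (have an ε-production): L', F'.
L ::= L' with every symbol nullable, so L is nullable.
No other nonterminal has a production whose RHS symbols are all nullable.

{ F', L, L' }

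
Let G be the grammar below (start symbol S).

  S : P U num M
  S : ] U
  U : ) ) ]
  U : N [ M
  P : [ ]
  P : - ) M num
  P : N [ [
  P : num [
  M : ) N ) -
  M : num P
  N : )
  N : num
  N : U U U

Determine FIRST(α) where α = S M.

{ ), -, [, ], num }

Add FIRST(S) = { ), -, [, ], num }; S is not nullable, stop.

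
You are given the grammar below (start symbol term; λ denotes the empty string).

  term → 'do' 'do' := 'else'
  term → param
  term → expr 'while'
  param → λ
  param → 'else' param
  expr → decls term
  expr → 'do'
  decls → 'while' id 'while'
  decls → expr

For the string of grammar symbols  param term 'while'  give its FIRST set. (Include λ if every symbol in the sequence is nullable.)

{ 'do', 'else', 'while' }

Add FIRST(param)\{λ} = { 'else' }; param is nullable, continue.
Add FIRST(term)\{λ} = { 'do', 'else', 'while' }; term is nullable, continue.
'while' is a terminal; add {'while'} and stop.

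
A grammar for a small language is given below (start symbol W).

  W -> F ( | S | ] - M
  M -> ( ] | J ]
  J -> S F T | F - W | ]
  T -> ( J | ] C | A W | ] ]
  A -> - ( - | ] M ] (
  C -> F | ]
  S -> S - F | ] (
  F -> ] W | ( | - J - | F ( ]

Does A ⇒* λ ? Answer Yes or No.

No

No nonterminal in this grammar is nullable.
No production of A has an RHS whose symbols are all nullable, so A is not nullable.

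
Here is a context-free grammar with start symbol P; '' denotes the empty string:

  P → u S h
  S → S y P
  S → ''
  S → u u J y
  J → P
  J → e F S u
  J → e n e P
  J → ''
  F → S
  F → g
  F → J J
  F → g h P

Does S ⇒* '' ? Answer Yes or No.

S has an ''-production, so S ⇒ ''.

Yes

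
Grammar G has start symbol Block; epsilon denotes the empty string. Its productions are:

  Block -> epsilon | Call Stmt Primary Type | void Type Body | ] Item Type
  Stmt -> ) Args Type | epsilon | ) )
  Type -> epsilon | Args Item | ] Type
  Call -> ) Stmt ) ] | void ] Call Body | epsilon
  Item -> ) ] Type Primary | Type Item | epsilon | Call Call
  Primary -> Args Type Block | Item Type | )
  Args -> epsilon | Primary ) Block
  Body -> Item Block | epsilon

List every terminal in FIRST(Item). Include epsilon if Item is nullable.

Item -> ) ] Type Primary contributes {)}.
From Item -> Type Item: Type, Item nullable, take FIRST(Type) ∪ FIRST(Item) = { ), ], void }; also epsilon since the whole RHS is nullable.
Item -> epsilon contributes epsilon.
From Item -> Call Call: Call, Call nullable, take FIRST(Call) ∪ FIRST(Call) = { ), void }; also epsilon since the whole RHS is nullable.
Union: FIRST(Item) = { ), ], void, epsilon }.

{ ), ], void, epsilon }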